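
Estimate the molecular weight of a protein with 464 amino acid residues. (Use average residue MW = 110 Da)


MW = n_residues * 110 Da
MW = 464 * 110
MW = 51040 Da

51040 Da


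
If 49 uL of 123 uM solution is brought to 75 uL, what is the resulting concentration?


C2 = C1 * V1 / V2
C2 = 123 * 49 / 75
C2 = 80.36 uM

80.36 uM


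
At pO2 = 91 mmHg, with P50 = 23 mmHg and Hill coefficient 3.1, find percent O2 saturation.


Y = pO2^n / (P50^n + pO2^n)
Y = 91^3.1 / (23^3.1 + 91^3.1)
Y = 98.61%

98.61%


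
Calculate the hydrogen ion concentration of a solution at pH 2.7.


[H+] = 10^(-pH)
[H+] = 10^(-2.7)
[H+] = 0.002 M

0.002 M


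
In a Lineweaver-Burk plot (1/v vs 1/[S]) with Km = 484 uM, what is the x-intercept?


x-intercept = -1/Km
= -1/484
= -0.0021 1/uM

-0.0021 1/uM


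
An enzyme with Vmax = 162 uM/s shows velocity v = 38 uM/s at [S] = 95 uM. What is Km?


Km = [S] * (Vmax - v) / v
Km = 95 * (162 - 38) / 38
Km = 310.0 uM

310.0 uM


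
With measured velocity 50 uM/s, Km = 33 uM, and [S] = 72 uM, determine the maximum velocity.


Vmax = v * (Km + [S]) / [S]
Vmax = 50 * (33 + 72) / 72
Vmax = 72.9167 uM/s

72.9167 uM/s


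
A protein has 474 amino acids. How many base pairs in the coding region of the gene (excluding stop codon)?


Each amino acid = 1 codon = 3 bp
bp = 474 * 3 = 1422 bp

1422 bp


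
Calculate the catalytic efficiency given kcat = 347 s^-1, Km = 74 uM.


Catalytic efficiency = kcat / Km
= 347 / 74
= 4.6892 uM^-1*s^-1

4.6892 uM^-1*s^-1


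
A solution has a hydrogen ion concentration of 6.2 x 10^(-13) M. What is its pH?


pH = -log10([H+])
pH = -log10(6.2 x 10^(-13))
pH = 12.2076

12.2076


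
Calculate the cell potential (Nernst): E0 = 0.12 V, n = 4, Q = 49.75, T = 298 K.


E = E0 - (RT/nF) * ln(Q)
E = 0.12 - (8.314 * 298 / (4 * 96485)) * ln(49.75)
E = 0.0949 V

0.0949 V


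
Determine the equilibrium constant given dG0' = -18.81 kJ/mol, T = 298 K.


Keq = exp(-dG0 * 1000 / (R * T))
Keq = exp(-(-18.81) * 1000 / (8.314 * 298))
Keq = 1982.4928

1982.4928


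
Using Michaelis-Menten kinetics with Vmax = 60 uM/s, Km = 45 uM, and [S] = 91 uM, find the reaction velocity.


v = Vmax * [S] / (Km + [S])
v = 60 * 91 / (45 + 91)
v = 40.1471 uM/s

40.1471 uM/s


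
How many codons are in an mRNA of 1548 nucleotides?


codons = nucleotides / 3
codons = 1548 / 3 = 516

516


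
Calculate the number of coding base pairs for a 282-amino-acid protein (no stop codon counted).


Each amino acid = 1 codon = 3 bp
bp = 282 * 3 = 846 bp

846 bp


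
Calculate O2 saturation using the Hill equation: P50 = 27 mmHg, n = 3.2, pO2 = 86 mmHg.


Y = pO2^n / (P50^n + pO2^n)
Y = 86^3.2 / (27^3.2 + 86^3.2)
Y = 97.6%

97.6%


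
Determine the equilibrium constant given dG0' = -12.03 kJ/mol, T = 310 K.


Keq = exp(-dG0 * 1000 / (R * T))
Keq = exp(-(-12.03) * 1000 / (8.314 * 310))
Keq = 106.4423

106.4423


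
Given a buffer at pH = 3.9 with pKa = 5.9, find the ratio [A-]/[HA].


[A-]/[HA] = 10^(pH - pKa)
= 10^(3.9 - 5.9)
= 0.01

0.01


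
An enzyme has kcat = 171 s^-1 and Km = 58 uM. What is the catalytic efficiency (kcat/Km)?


Catalytic efficiency = kcat / Km
= 171 / 58
= 2.9483 uM^-1*s^-1

2.9483 uM^-1*s^-1


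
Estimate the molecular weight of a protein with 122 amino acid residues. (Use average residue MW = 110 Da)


MW = n_residues * 110 Da
MW = 122 * 110
MW = 13420 Da

13420 Da


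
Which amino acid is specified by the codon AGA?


Standard genetic code lookup.
Codon AGA -> Arg

Arg


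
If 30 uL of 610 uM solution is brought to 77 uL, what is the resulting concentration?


C2 = C1 * V1 / V2
C2 = 610 * 30 / 77
C2 = 237.6623 uM

237.6623 uM


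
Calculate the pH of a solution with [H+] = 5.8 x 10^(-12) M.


pH = -log10([H+])
pH = -log10(5.8 x 10^(-12))
pH = 11.2366

11.2366


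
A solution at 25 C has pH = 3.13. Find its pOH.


pOH = 14 - pH
pOH = 14 - 3.13
pOH = 10.87

10.87


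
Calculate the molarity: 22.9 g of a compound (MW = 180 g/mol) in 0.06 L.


C = (mass / MW) / volume
C = (22.9 / 180) / 0.06
C = 2.1204 M

2.1204 M


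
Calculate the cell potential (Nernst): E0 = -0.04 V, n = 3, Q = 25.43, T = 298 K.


E = E0 - (RT/nF) * ln(Q)
E = -0.04 - (8.314 * 298 / (3 * 96485)) * ln(25.43)
E = -0.0677 V

-0.0677 V


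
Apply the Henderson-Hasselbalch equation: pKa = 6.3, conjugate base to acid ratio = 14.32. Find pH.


pH = pKa + log10([A-]/[HA])
pH = 6.3 + log10(14.32)
pH = 7.4559

7.4559


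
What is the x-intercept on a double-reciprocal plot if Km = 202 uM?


x-intercept = -1/Km
= -1/202
= -0.005 1/uM

-0.005 1/uM


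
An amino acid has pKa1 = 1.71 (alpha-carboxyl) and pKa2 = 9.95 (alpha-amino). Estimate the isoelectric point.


pI = (pKa1 + pKa2) / 2
pI = (1.71 + 9.95) / 2
pI = 5.83

5.83


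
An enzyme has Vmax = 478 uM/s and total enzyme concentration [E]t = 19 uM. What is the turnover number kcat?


kcat = Vmax / [E]t
kcat = 478 / 19
kcat = 25.1579 s^-1

25.1579 s^-1


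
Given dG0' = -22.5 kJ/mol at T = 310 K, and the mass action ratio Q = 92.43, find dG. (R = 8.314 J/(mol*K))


dG = dG0' + RT * ln(Q) / 1000
dG = -22.5 + 8.314 * 310 * ln(92.43) / 1000
dG = -10.8338 kJ/mol

-10.8338 kJ/mol


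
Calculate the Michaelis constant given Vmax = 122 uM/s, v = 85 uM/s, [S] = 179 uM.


Km = [S] * (Vmax - v) / v
Km = 179 * (122 - 85) / 85
Km = 77.9176 uM

77.9176 uM


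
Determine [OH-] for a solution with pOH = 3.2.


[OH-] = 10^(-pOH)
[OH-] = 10^(-3.2)
[OH-] = 6.310e-04 M

6.310e-04 M


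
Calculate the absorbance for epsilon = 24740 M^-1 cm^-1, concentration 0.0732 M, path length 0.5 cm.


A = epsilon * c * l
A = 24740 * 0.0732 * 0.5
A = 905.484

905.484


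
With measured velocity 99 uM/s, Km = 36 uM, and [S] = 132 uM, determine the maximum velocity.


Vmax = v * (Km + [S]) / [S]
Vmax = 99 * (36 + 132) / 132
Vmax = 126.0 uM/s

126.0 uM/s


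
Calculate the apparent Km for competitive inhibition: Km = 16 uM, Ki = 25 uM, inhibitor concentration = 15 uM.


Km_app = Km * (1 + [I]/Ki)
Km_app = 16 * (1 + 15/25)
Km_app = 25.6 uM

25.6 uM


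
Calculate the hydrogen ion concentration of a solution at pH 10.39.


[H+] = 10^(-pH)
[H+] = 10^(-10.39)
[H+] = 4.074e-11 M

4.074e-11 M


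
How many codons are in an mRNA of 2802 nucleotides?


codons = nucleotides / 3
codons = 2802 / 3 = 934

934


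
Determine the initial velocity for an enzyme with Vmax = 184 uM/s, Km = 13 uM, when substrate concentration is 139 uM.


v = Vmax * [S] / (Km + [S])
v = 184 * 139 / (13 + 139)
v = 168.2632 uM/s

168.2632 uM/s


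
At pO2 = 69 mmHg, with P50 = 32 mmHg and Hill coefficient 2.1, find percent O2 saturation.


Y = pO2^n / (P50^n + pO2^n)
Y = 69^2.1 / (32^2.1 + 69^2.1)
Y = 83.39%

83.39%


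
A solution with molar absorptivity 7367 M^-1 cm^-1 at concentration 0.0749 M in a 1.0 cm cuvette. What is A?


A = epsilon * c * l
A = 7367 * 0.0749 * 1.0
A = 551.7883

551.7883


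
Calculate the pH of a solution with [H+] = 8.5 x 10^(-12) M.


pH = -log10([H+])
pH = -log10(8.5 x 10^(-12))
pH = 11.0706

11.0706


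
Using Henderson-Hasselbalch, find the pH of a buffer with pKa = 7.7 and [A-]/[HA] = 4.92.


pH = pKa + log10([A-]/[HA])
pH = 7.7 + log10(4.92)
pH = 8.392

8.392


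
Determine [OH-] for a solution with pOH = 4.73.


[OH-] = 10^(-pOH)
[OH-] = 10^(-4.73)
[OH-] = 1.862e-05 M

1.862e-05 M


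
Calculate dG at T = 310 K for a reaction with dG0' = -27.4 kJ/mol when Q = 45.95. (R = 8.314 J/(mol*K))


dG = dG0' + RT * ln(Q) / 1000
dG = -27.4 + 8.314 * 310 * ln(45.95) / 1000
dG = -17.5351 kJ/mol

-17.5351 kJ/mol


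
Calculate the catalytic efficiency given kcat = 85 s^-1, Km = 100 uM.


Catalytic efficiency = kcat / Km
= 85 / 100
= 0.85 uM^-1*s^-1

0.85 uM^-1*s^-1


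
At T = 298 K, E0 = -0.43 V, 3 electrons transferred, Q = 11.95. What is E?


E = E0 - (RT/nF) * ln(Q)
E = -0.43 - (8.314 * 298 / (3 * 96485)) * ln(11.95)
E = -0.4512 V

-0.4512 V


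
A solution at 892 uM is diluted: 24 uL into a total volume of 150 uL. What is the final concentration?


C2 = C1 * V1 / V2
C2 = 892 * 24 / 150
C2 = 142.72 uM

142.72 uM


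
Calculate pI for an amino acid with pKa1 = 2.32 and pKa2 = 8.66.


pI = (pKa1 + pKa2) / 2
pI = (2.32 + 8.66) / 2
pI = 5.49

5.49


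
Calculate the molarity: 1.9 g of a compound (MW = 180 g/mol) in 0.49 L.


C = (mass / MW) / volume
C = (1.9 / 180) / 0.49
C = 0.0215 M

0.0215 M


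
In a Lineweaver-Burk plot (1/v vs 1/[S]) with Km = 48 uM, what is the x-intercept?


x-intercept = -1/Km
= -1/48
= -0.0208 1/uM

-0.0208 1/uM


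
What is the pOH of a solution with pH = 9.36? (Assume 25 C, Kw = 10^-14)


pOH = 14 - pH
pOH = 14 - 9.36
pOH = 4.64

4.64


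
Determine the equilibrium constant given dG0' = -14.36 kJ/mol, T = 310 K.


Keq = exp(-dG0 * 1000 / (R * T))
Keq = exp(-(-14.36) * 1000 / (8.314 * 310))
Keq = 262.8638

262.8638


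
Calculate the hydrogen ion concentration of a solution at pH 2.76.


[H+] = 10^(-pH)
[H+] = 10^(-2.76)
[H+] = 0.0017 M

0.0017 M


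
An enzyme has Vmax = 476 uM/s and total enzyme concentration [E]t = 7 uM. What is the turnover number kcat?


kcat = Vmax / [E]t
kcat = 476 / 7
kcat = 68.0 s^-1

68.0 s^-1


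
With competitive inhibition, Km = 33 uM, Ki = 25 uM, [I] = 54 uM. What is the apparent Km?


Km_app = Km * (1 + [I]/Ki)
Km_app = 33 * (1 + 54/25)
Km_app = 104.28 uM

104.28 uM


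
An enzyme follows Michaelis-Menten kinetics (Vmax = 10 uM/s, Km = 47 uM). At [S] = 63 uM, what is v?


v = Vmax * [S] / (Km + [S])
v = 10 * 63 / (47 + 63)
v = 5.7273 uM/s

5.7273 uM/s


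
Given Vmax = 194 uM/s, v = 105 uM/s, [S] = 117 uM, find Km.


Km = [S] * (Vmax - v) / v
Km = 117 * (194 - 105) / 105
Km = 99.1714 uM

99.1714 uM


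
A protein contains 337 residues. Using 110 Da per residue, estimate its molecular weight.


MW = n_residues * 110 Da
MW = 337 * 110
MW = 37070 Da

37070 Da


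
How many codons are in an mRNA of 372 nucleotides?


codons = nucleotides / 3
codons = 372 / 3 = 124

124


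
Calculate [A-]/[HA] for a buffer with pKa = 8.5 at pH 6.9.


[A-]/[HA] = 10^(pH - pKa)
= 10^(6.9 - 8.5)
= 0.0251

0.0251


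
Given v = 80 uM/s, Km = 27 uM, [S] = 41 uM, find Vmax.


Vmax = v * (Km + [S]) / [S]
Vmax = 80 * (27 + 41) / 41
Vmax = 132.6829 uM/s

132.6829 uM/s


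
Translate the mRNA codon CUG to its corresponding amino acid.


Standard genetic code lookup.
Codon CUG -> Leu

Leu


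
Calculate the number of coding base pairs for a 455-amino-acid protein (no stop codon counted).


Each amino acid = 1 codon = 3 bp
bp = 455 * 3 = 1365 bp

1365 bp


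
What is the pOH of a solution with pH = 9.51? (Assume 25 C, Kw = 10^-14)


pOH = 14 - pH
pOH = 14 - 9.51
pOH = 4.49

4.49


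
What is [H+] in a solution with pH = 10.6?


[H+] = 10^(-pH)
[H+] = 10^(-10.6)
[H+] = 2.512e-11 M

2.512e-11 M


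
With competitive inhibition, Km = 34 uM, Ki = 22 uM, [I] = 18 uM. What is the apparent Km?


Km_app = Km * (1 + [I]/Ki)
Km_app = 34 * (1 + 18/22)
Km_app = 61.8182 uM

61.8182 uM


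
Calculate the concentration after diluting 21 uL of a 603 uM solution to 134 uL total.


C2 = C1 * V1 / V2
C2 = 603 * 21 / 134
C2 = 94.5 uM

94.5 uM


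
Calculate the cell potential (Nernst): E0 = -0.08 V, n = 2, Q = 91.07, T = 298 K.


E = E0 - (RT/nF) * ln(Q)
E = -0.08 - (8.314 * 298 / (2 * 96485)) * ln(91.07)
E = -0.1379 V

-0.1379 V


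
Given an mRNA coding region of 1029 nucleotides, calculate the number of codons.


codons = nucleotides / 3
codons = 1029 / 3 = 343

343


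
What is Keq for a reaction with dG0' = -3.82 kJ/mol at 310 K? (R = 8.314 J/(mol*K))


Keq = exp(-dG0 * 1000 / (R * T))
Keq = exp(-(-3.82) * 1000 / (8.314 * 310))
Keq = 4.4024

4.4024


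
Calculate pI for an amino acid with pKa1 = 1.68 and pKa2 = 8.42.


pI = (pKa1 + pKa2) / 2
pI = (1.68 + 8.42) / 2
pI = 5.05

5.05


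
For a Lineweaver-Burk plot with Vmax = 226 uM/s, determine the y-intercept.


y-intercept = 1/Vmax
= 1/226
= 0.0044 s/uM

0.0044 s/uM


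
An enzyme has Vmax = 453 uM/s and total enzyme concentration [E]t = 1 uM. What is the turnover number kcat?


kcat = Vmax / [E]t
kcat = 453 / 1
kcat = 453.0 s^-1

453.0 s^-1


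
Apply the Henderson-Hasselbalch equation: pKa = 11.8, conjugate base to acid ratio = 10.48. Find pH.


pH = pKa + log10([A-]/[HA])
pH = 11.8 + log10(10.48)
pH = 12.8204

12.8204


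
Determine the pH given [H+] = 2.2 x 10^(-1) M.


pH = -log10([H+])
pH = -log10(2.2 x 10^(-1))
pH = 0.6576

0.6576


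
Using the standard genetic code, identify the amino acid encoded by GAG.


Standard genetic code lookup.
Codon GAG -> Glu

Glu


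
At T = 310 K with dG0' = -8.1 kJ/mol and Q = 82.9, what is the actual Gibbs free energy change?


dG = dG0' + RT * ln(Q) / 1000
dG = -8.1 + 8.314 * 310 * ln(82.9) / 1000
dG = 3.2857 kJ/mol

3.2857 kJ/mol


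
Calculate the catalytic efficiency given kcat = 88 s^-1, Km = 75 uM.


Catalytic efficiency = kcat / Km
= 88 / 75
= 1.1733 uM^-1*s^-1

1.1733 uM^-1*s^-1


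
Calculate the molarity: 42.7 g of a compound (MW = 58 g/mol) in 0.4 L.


C = (mass / MW) / volume
C = (42.7 / 58) / 0.4
C = 1.8405 M

1.8405 M


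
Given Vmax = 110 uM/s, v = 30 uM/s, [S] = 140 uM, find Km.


Km = [S] * (Vmax - v) / v
Km = 140 * (110 - 30) / 30
Km = 373.3333 uM

373.3333 uM


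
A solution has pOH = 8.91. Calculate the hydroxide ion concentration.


[OH-] = 10^(-pOH)
[OH-] = 10^(-8.91)
[OH-] = 1.230e-09 M

1.230e-09 M


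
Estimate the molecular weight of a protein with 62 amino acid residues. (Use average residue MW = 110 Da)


MW = n_residues * 110 Da
MW = 62 * 110
MW = 6820 Da

6820 Da


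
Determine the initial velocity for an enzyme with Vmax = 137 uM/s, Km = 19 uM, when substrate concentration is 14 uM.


v = Vmax * [S] / (Km + [S])
v = 137 * 14 / (19 + 14)
v = 58.1212 uM/s

58.1212 uM/s


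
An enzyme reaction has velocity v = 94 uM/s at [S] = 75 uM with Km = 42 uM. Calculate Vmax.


Vmax = v * (Km + [S]) / [S]
Vmax = 94 * (42 + 75) / 75
Vmax = 146.64 uM/s

146.64 uM/s


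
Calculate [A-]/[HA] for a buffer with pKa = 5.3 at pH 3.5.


[A-]/[HA] = 10^(pH - pKa)
= 10^(3.5 - 5.3)
= 0.0158

0.0158


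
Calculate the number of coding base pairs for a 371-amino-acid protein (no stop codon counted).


Each amino acid = 1 codon = 3 bp
bp = 371 * 3 = 1113 bp

1113 bp


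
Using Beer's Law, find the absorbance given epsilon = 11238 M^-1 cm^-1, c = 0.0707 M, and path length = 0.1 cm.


A = epsilon * c * l
A = 11238 * 0.0707 * 0.1
A = 79.4527

79.4527


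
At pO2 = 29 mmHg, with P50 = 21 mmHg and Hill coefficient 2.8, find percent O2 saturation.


Y = pO2^n / (P50^n + pO2^n)
Y = 29^2.8 / (21^2.8 + 29^2.8)
Y = 71.17%

71.17%


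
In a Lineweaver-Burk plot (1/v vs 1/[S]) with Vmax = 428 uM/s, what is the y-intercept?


y-intercept = 1/Vmax
= 1/428
= 0.0023 s/uM

0.0023 s/uM


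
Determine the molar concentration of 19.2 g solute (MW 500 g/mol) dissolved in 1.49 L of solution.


C = (mass / MW) / volume
C = (19.2 / 500) / 1.49
C = 0.0258 M

0.0258 M


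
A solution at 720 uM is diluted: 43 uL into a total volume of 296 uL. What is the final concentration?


C2 = C1 * V1 / V2
C2 = 720 * 43 / 296
C2 = 104.5946 uM

104.5946 uM


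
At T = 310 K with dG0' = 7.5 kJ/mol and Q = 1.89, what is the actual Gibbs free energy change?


dG = dG0' + RT * ln(Q) / 1000
dG = 7.5 + 8.314 * 310 * ln(1.89) / 1000
dG = 9.1407 kJ/mol

9.1407 kJ/mol


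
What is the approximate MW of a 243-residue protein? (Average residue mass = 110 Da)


MW = n_residues * 110 Da
MW = 243 * 110
MW = 26730 Da

26730 Da


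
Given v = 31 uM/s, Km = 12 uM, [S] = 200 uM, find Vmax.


Vmax = v * (Km + [S]) / [S]
Vmax = 31 * (12 + 200) / 200
Vmax = 32.86 uM/s

32.86 uM/s


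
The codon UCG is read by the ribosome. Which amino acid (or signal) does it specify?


Standard genetic code lookup.
Codon UCG -> Ser

Ser


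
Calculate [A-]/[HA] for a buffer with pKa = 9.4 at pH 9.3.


[A-]/[HA] = 10^(pH - pKa)
= 10^(9.3 - 9.4)
= 0.7943

0.7943


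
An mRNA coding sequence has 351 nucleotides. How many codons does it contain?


codons = nucleotides / 3
codons = 351 / 3 = 117

117


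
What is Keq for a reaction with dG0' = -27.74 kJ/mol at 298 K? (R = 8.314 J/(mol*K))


Keq = exp(-dG0 * 1000 / (R * T))
Keq = exp(-(-27.74) * 1000 / (8.314 * 298))
Keq = 72870.9649

72870.9649


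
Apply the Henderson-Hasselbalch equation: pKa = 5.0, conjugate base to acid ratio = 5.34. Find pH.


pH = pKa + log10([A-]/[HA])
pH = 5.0 + log10(5.34)
pH = 5.7275

5.7275


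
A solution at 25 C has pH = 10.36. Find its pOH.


pOH = 14 - pH
pOH = 14 - 10.36
pOH = 3.64

3.64


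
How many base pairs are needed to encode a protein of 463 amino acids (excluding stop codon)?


Each amino acid = 1 codon = 3 bp
bp = 463 * 3 = 1389 bp

1389 bp


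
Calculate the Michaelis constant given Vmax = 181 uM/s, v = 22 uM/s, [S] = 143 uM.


Km = [S] * (Vmax - v) / v
Km = 143 * (181 - 22) / 22
Km = 1033.5 uM

1033.5 uM


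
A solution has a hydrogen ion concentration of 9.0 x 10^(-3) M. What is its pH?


pH = -log10([H+])
pH = -log10(9.0 x 10^(-3))
pH = 2.0458

2.0458


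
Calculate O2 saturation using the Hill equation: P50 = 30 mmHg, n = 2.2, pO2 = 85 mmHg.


Y = pO2^n / (P50^n + pO2^n)
Y = 85^2.2 / (30^2.2 + 85^2.2)
Y = 90.81%

90.81%


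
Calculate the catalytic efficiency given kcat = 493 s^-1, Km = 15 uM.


Catalytic efficiency = kcat / Km
= 493 / 15
= 32.8667 uM^-1*s^-1

32.8667 uM^-1*s^-1


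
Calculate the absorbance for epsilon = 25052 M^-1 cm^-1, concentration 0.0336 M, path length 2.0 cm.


A = epsilon * c * l
A = 25052 * 0.0336 * 2.0
A = 1683.4944

1683.4944


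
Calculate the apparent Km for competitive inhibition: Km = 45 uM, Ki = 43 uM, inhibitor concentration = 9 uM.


Km_app = Km * (1 + [I]/Ki)
Km_app = 45 * (1 + 9/43)
Km_app = 54.4186 uM

54.4186 uM


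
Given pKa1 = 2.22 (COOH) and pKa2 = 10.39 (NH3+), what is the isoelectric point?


pI = (pKa1 + pKa2) / 2
pI = (2.22 + 10.39) / 2
pI = 6.305

6.305


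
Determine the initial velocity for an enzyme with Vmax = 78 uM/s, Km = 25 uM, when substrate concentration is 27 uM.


v = Vmax * [S] / (Km + [S])
v = 78 * 27 / (25 + 27)
v = 40.5 uM/s

40.5 uM/s


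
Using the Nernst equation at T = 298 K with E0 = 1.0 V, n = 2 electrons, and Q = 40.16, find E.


E = E0 - (RT/nF) * ln(Q)
E = 1.0 - (8.314 * 298 / (2 * 96485)) * ln(40.16)
E = 0.9526 V

0.9526 V


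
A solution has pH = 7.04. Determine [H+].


[H+] = 10^(-pH)
[H+] = 10^(-7.04)
[H+] = 9.120e-08 M

9.120e-08 M


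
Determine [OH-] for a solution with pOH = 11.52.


[OH-] = 10^(-pOH)
[OH-] = 10^(-11.52)
[OH-] = 3.020e-12 M

3.020e-12 M


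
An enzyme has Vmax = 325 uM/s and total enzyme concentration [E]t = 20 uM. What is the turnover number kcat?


kcat = Vmax / [E]t
kcat = 325 / 20
kcat = 16.25 s^-1

16.25 s^-1


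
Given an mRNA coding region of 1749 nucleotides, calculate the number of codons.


codons = nucleotides / 3
codons = 1749 / 3 = 583

583


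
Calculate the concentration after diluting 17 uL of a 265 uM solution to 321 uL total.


C2 = C1 * V1 / V2
C2 = 265 * 17 / 321
C2 = 14.0343 uM

14.0343 uM


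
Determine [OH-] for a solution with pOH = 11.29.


[OH-] = 10^(-pOH)
[OH-] = 10^(-11.29)
[OH-] = 5.129e-12 M

5.129e-12 M


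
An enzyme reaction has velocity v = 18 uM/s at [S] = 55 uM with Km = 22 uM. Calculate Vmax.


Vmax = v * (Km + [S]) / [S]
Vmax = 18 * (22 + 55) / 55
Vmax = 25.2 uM/s

25.2 uM/s


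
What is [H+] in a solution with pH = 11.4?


[H+] = 10^(-pH)
[H+] = 10^(-11.4)
[H+] = 3.981e-12 M

3.981e-12 M


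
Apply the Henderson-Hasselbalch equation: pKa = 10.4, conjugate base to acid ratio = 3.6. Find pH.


pH = pKa + log10([A-]/[HA])
pH = 10.4 + log10(3.6)
pH = 10.9563

10.9563


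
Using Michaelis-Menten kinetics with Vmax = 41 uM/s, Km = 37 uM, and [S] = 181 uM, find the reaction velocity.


v = Vmax * [S] / (Km + [S])
v = 41 * 181 / (37 + 181)
v = 34.0413 uM/s

34.0413 uM/s


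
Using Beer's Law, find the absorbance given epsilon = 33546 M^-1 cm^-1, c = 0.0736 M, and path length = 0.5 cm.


A = epsilon * c * l
A = 33546 * 0.0736 * 0.5
A = 1234.4928

1234.4928


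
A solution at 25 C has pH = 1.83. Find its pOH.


pOH = 14 - pH
pOH = 14 - 1.83
pOH = 12.17

12.17


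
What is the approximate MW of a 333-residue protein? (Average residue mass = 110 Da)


MW = n_residues * 110 Da
MW = 333 * 110
MW = 36630 Da

36630 Da


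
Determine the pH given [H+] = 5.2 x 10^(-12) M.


pH = -log10([H+])
pH = -log10(5.2 x 10^(-12))
pH = 11.284

11.284


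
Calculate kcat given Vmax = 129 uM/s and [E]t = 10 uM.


kcat = Vmax / [E]t
kcat = 129 / 10
kcat = 12.9 s^-1

12.9 s^-1


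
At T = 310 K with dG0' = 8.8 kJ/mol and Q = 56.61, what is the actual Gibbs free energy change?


dG = dG0' + RT * ln(Q) / 1000
dG = 8.8 + 8.314 * 310 * ln(56.61) / 1000
dG = 19.2026 kJ/mol

19.2026 kJ/mol


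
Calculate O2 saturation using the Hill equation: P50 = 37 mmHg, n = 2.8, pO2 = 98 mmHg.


Y = pO2^n / (P50^n + pO2^n)
Y = 98^2.8 / (37^2.8 + 98^2.8)
Y = 93.86%

93.86%


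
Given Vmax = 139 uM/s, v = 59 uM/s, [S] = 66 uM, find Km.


Km = [S] * (Vmax - v) / v
Km = 66 * (139 - 59) / 59
Km = 89.4915 uM

89.4915 uM


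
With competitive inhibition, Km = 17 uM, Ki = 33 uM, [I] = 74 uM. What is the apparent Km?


Km_app = Km * (1 + [I]/Ki)
Km_app = 17 * (1 + 74/33)
Km_app = 55.1212 uM

55.1212 uM


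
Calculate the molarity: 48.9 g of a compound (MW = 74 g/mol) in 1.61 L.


C = (mass / MW) / volume
C = (48.9 / 74) / 1.61
C = 0.4104 M

0.4104 M


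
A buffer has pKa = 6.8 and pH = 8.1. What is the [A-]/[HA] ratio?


[A-]/[HA] = 10^(pH - pKa)
= 10^(8.1 - 6.8)
= 19.9526

19.9526


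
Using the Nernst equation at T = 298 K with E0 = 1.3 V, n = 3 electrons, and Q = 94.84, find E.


E = E0 - (RT/nF) * ln(Q)
E = 1.3 - (8.314 * 298 / (3 * 96485)) * ln(94.84)
E = 1.261 V

1.261 V


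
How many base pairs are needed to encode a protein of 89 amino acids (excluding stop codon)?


Each amino acid = 1 codon = 3 bp
bp = 89 * 3 = 267 bp

267 bp


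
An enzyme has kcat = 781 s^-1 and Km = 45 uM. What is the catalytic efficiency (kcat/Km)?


Catalytic efficiency = kcat / Km
= 781 / 45
= 17.3556 uM^-1*s^-1

17.3556 uM^-1*s^-1


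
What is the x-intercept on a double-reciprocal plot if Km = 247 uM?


x-intercept = -1/Km
= -1/247
= -0.004 1/uM

-0.004 1/uM


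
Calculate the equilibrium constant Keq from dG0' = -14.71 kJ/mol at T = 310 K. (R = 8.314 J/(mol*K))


Keq = exp(-dG0 * 1000 / (R * T))
Keq = exp(-(-14.71) * 1000 / (8.314 * 310))
Keq = 301.0977

301.0977


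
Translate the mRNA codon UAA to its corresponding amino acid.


Standard genetic code lookup.
Codon UAA -> Stop

Stop


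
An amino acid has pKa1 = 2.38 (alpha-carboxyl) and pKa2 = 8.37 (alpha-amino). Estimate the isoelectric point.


pI = (pKa1 + pKa2) / 2
pI = (2.38 + 8.37) / 2
pI = 5.375

5.375


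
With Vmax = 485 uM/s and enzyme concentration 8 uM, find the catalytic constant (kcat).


kcat = Vmax / [E]t
kcat = 485 / 8
kcat = 60.625 s^-1

60.625 s^-1


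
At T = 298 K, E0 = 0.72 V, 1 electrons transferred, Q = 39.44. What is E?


E = E0 - (RT/nF) * ln(Q)
E = 0.72 - (8.314 * 298 / (1 * 96485)) * ln(39.44)
E = 0.6256 V

0.6256 V


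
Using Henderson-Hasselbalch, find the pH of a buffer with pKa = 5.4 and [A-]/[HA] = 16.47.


pH = pKa + log10([A-]/[HA])
pH = 5.4 + log10(16.47)
pH = 6.6167

6.6167


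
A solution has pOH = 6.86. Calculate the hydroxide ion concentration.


[OH-] = 10^(-pOH)
[OH-] = 10^(-6.86)
[OH-] = 1.380e-07 M

1.380e-07 M


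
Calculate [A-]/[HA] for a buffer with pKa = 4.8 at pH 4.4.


[A-]/[HA] = 10^(pH - pKa)
= 10^(4.4 - 4.8)
= 0.3981

0.3981


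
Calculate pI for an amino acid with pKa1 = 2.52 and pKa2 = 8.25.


pI = (pKa1 + pKa2) / 2
pI = (2.52 + 8.25) / 2
pI = 5.385

5.385


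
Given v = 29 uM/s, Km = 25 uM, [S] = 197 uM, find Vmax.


Vmax = v * (Km + [S]) / [S]
Vmax = 29 * (25 + 197) / 197
Vmax = 32.6802 uM/s

32.6802 uM/s


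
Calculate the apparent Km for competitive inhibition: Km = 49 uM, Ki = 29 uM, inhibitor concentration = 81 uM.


Km_app = Km * (1 + [I]/Ki)
Km_app = 49 * (1 + 81/29)
Km_app = 185.8621 uM

185.8621 uM


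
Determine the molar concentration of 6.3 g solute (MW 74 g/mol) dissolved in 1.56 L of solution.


C = (mass / MW) / volume
C = (6.3 / 74) / 1.56
C = 0.0546 M

0.0546 M


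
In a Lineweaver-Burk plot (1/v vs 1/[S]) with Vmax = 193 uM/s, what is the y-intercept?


y-intercept = 1/Vmax
= 1/193
= 0.0052 s/uM

0.0052 s/uM


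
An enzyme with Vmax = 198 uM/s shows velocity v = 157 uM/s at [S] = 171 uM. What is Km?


Km = [S] * (Vmax - v) / v
Km = 171 * (198 - 157) / 157
Km = 44.6561 uM

44.6561 uM


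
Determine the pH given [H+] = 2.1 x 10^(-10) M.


pH = -log10([H+])
pH = -log10(2.1 x 10^(-10))
pH = 9.6778

9.6778


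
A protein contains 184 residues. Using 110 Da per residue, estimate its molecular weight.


MW = n_residues * 110 Da
MW = 184 * 110
MW = 20240 Da

20240 Da


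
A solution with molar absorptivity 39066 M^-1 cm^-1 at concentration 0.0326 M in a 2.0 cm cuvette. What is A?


A = epsilon * c * l
A = 39066 * 0.0326 * 2.0
A = 2547.1032

2547.1032


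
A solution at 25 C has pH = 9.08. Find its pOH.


pOH = 14 - pH
pOH = 14 - 9.08
pOH = 4.92

4.92


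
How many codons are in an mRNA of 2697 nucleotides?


codons = nucleotides / 3
codons = 2697 / 3 = 899

899


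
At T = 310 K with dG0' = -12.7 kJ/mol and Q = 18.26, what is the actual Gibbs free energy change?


dG = dG0' + RT * ln(Q) / 1000
dG = -12.7 + 8.314 * 310 * ln(18.26) / 1000
dG = -5.2136 kJ/mol

-5.2136 kJ/mol


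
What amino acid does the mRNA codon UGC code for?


Standard genetic code lookup.
Codon UGC -> Cys

Cys


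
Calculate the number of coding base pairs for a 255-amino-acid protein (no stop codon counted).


Each amino acid = 1 codon = 3 bp
bp = 255 * 3 = 765 bp

765 bp


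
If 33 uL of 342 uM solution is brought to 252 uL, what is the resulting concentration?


C2 = C1 * V1 / V2
C2 = 342 * 33 / 252
C2 = 44.7857 uM

44.7857 uM


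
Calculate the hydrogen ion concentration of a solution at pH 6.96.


[H+] = 10^(-pH)
[H+] = 10^(-6.96)
[H+] = 1.096e-07 M

1.096e-07 M


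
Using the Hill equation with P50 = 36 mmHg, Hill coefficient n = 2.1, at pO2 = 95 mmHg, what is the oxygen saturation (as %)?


Y = pO2^n / (P50^n + pO2^n)
Y = 95^2.1 / (36^2.1 + 95^2.1)
Y = 88.47%

88.47%


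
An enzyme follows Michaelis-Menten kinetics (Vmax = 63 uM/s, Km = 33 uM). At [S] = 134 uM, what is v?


v = Vmax * [S] / (Km + [S])
v = 63 * 134 / (33 + 134)
v = 50.5509 uM/s

50.5509 uM/s


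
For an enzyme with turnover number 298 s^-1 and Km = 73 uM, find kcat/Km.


Catalytic efficiency = kcat / Km
= 298 / 73
= 4.0822 uM^-1*s^-1

4.0822 uM^-1*s^-1


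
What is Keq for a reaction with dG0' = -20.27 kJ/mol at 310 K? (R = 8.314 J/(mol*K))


Keq = exp(-dG0 * 1000 / (R * T))
Keq = exp(-(-20.27) * 1000 / (8.314 * 310))
Keq = 2603.7232

2603.7232


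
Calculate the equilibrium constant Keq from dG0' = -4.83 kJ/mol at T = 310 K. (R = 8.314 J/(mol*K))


Keq = exp(-dG0 * 1000 / (R * T))
Keq = exp(-(-4.83) * 1000 / (8.314 * 310))
Keq = 6.5145

6.5145


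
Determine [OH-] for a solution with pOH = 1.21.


[OH-] = 10^(-pOH)
[OH-] = 10^(-1.21)
[OH-] = 0.0617 M

0.0617 M


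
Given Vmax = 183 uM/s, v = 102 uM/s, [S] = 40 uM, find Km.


Km = [S] * (Vmax - v) / v
Km = 40 * (183 - 102) / 102
Km = 31.7647 uM

31.7647 uM


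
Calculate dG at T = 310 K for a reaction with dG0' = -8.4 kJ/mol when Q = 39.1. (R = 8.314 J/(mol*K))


dG = dG0' + RT * ln(Q) / 1000
dG = -8.4 + 8.314 * 310 * ln(39.1) / 1000
dG = 1.0488 kJ/mol

1.0488 kJ/mol


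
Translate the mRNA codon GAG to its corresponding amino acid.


Standard genetic code lookup.
Codon GAG -> Glu

Glu


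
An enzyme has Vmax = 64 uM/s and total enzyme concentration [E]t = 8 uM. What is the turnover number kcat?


kcat = Vmax / [E]t
kcat = 64 / 8
kcat = 8.0 s^-1

8.0 s^-1


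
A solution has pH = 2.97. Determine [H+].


[H+] = 10^(-pH)
[H+] = 10^(-2.97)
[H+] = 0.0011 M

0.0011 M


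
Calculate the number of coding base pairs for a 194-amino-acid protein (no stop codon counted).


Each amino acid = 1 codon = 3 bp
bp = 194 * 3 = 582 bp

582 bp


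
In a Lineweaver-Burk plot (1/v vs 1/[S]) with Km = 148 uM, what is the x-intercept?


x-intercept = -1/Km
= -1/148
= -0.0068 1/uM

-0.0068 1/uM


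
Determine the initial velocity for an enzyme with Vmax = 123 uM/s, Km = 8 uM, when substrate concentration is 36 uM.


v = Vmax * [S] / (Km + [S])
v = 123 * 36 / (8 + 36)
v = 100.6364 uM/s

100.6364 uM/s


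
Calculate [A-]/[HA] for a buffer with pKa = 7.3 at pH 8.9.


[A-]/[HA] = 10^(pH - pKa)
= 10^(8.9 - 7.3)
= 39.8107

39.8107


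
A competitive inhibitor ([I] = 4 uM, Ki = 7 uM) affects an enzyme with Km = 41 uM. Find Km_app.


Km_app = Km * (1 + [I]/Ki)
Km_app = 41 * (1 + 4/7)
Km_app = 64.4286 uM

64.4286 uM


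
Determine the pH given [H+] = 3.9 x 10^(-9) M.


pH = -log10([H+])
pH = -log10(3.9 x 10^(-9))
pH = 8.4089

8.4089


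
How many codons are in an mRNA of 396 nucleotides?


codons = nucleotides / 3
codons = 396 / 3 = 132

132


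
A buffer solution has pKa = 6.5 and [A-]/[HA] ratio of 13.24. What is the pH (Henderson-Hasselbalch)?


pH = pKa + log10([A-]/[HA])
pH = 6.5 + log10(13.24)
pH = 7.6219

7.6219


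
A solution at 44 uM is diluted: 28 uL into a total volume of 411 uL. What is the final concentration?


C2 = C1 * V1 / V2
C2 = 44 * 28 / 411
C2 = 2.9976 uM

2.9976 uM


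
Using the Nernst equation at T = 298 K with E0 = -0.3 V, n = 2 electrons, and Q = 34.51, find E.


E = E0 - (RT/nF) * ln(Q)
E = -0.3 - (8.314 * 298 / (2 * 96485)) * ln(34.51)
E = -0.3455 V

-0.3455 V


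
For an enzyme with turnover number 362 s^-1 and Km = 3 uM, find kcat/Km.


Catalytic efficiency = kcat / Km
= 362 / 3
= 120.6667 uM^-1*s^-1

120.6667 uM^-1*s^-1


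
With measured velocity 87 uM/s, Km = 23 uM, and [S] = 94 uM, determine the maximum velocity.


Vmax = v * (Km + [S]) / [S]
Vmax = 87 * (23 + 94) / 94
Vmax = 108.2872 uM/s

108.2872 uM/s


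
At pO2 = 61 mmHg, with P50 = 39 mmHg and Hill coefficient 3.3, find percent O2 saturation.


Y = pO2^n / (P50^n + pO2^n)
Y = 61^3.3 / (39^3.3 + 61^3.3)
Y = 81.4%

81.4%


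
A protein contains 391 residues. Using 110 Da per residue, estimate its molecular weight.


MW = n_residues * 110 Da
MW = 391 * 110
MW = 43010 Da

43010 Da


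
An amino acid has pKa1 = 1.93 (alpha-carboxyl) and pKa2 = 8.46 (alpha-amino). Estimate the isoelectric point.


pI = (pKa1 + pKa2) / 2
pI = (1.93 + 8.46) / 2
pI = 5.195

5.195


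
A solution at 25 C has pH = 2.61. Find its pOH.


pOH = 14 - pH
pOH = 14 - 2.61
pOH = 11.39

11.39


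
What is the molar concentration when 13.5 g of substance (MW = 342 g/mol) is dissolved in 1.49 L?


C = (mass / MW) / volume
C = (13.5 / 342) / 1.49
C = 0.0265 M

0.0265 M


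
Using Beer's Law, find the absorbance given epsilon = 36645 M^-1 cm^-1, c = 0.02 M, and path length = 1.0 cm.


A = epsilon * c * l
A = 36645 * 0.02 * 1.0
A = 732.9

732.9


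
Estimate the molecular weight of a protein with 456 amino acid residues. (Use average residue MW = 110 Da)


MW = n_residues * 110 Da
MW = 456 * 110
MW = 50160 Da

50160 Da


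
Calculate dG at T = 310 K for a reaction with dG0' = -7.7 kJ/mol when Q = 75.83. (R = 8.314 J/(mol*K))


dG = dG0' + RT * ln(Q) / 1000
dG = -7.7 + 8.314 * 310 * ln(75.83) / 1000
dG = 3.456 kJ/mol

3.456 kJ/mol


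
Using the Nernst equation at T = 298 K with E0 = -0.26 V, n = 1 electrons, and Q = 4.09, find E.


E = E0 - (RT/nF) * ln(Q)
E = -0.26 - (8.314 * 298 / (1 * 96485)) * ln(4.09)
E = -0.2962 V

-0.2962 V


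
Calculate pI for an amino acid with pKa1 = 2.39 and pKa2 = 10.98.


pI = (pKa1 + pKa2) / 2
pI = (2.39 + 10.98) / 2
pI = 6.685

6.685


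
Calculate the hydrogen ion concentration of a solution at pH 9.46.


[H+] = 10^(-pH)
[H+] = 10^(-9.46)
[H+] = 3.467e-10 M

3.467e-10 M


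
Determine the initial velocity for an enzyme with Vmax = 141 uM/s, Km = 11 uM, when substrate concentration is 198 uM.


v = Vmax * [S] / (Km + [S])
v = 141 * 198 / (11 + 198)
v = 133.5789 uM/s

133.5789 uM/s


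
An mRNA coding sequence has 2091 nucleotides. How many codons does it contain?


codons = nucleotides / 3
codons = 2091 / 3 = 697

697


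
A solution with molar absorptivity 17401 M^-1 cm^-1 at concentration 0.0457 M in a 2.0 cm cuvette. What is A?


A = epsilon * c * l
A = 17401 * 0.0457 * 2.0
A = 1590.4514

1590.4514


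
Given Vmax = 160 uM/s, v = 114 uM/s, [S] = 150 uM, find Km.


Km = [S] * (Vmax - v) / v
Km = 150 * (160 - 114) / 114
Km = 60.5263 uM

60.5263 uM


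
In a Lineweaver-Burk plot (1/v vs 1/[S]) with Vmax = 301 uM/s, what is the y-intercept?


y-intercept = 1/Vmax
= 1/301
= 0.0033 s/uM

0.0033 s/uM


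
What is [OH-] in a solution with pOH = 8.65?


[OH-] = 10^(-pOH)
[OH-] = 10^(-8.65)
[OH-] = 2.239e-09 M

2.239e-09 M


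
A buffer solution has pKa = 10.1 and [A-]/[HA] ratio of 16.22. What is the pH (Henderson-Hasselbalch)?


pH = pKa + log10([A-]/[HA])
pH = 10.1 + log10(16.22)
pH = 11.3101

11.3101


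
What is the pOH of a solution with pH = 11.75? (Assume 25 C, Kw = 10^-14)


pOH = 14 - pH
pOH = 14 - 11.75
pOH = 2.25

2.25


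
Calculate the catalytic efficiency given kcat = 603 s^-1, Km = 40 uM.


Catalytic efficiency = kcat / Km
= 603 / 40
= 15.075 uM^-1*s^-1

15.075 uM^-1*s^-1


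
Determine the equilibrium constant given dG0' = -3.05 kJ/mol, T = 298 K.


Keq = exp(-dG0 * 1000 / (R * T))
Keq = exp(-(-3.05) * 1000 / (8.314 * 298))
Keq = 3.4248

3.4248


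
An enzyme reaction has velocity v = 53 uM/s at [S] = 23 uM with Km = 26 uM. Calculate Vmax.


Vmax = v * (Km + [S]) / [S]
Vmax = 53 * (26 + 23) / 23
Vmax = 112.913 uM/s

112.913 uM/s


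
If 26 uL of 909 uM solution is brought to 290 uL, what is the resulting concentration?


C2 = C1 * V1 / V2
C2 = 909 * 26 / 290
C2 = 81.4966 uM

81.4966 uM


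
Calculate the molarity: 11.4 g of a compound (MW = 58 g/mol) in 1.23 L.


C = (mass / MW) / volume
C = (11.4 / 58) / 1.23
C = 0.1598 M

0.1598 M


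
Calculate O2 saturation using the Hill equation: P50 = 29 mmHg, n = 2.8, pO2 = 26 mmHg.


Y = pO2^n / (P50^n + pO2^n)
Y = 26^2.8 / (29^2.8 + 26^2.8)
Y = 42.42%

42.42%


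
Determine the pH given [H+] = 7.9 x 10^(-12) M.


pH = -log10([H+])
pH = -log10(7.9 x 10^(-12))
pH = 11.1024

11.1024


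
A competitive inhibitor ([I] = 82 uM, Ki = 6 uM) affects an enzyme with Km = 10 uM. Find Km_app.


Km_app = Km * (1 + [I]/Ki)
Km_app = 10 * (1 + 82/6)
Km_app = 146.6667 uM

146.6667 uM


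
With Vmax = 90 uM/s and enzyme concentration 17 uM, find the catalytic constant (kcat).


kcat = Vmax / [E]t
kcat = 90 / 17
kcat = 5.2941 s^-1

5.2941 s^-1


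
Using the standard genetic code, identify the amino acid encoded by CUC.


Standard genetic code lookup.
Codon CUC -> Leu

Leu


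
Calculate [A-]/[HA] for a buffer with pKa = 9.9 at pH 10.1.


[A-]/[HA] = 10^(pH - pKa)
= 10^(10.1 - 9.9)
= 1.5849

1.5849


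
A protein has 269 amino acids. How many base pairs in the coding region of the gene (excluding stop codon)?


Each amino acid = 1 codon = 3 bp
bp = 269 * 3 = 807 bp

807 bp


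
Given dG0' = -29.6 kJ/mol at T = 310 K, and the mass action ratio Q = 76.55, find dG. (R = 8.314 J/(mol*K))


dG = dG0' + RT * ln(Q) / 1000
dG = -29.6 + 8.314 * 310 * ln(76.55) / 1000
dG = -18.4196 kJ/mol

-18.4196 kJ/mol


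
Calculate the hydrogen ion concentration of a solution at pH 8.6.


[H+] = 10^(-pH)
[H+] = 10^(-8.6)
[H+] = 2.512e-09 M

2.512e-09 M


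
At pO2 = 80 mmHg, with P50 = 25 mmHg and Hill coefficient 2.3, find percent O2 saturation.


Y = pO2^n / (P50^n + pO2^n)
Y = 80^2.3 / (25^2.3 + 80^2.3)
Y = 93.56%

93.56%


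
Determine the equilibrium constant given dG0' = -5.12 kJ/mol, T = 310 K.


Keq = exp(-dG0 * 1000 / (R * T))
Keq = exp(-(-5.12) * 1000 / (8.314 * 310))
Keq = 7.2903

7.2903


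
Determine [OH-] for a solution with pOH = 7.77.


[OH-] = 10^(-pOH)
[OH-] = 10^(-7.77)
[OH-] = 1.698e-08 M

1.698e-08 M


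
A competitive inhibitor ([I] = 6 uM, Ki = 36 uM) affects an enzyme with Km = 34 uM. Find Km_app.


Km_app = Km * (1 + [I]/Ki)
Km_app = 34 * (1 + 6/36)
Km_app = 39.6667 uM

39.6667 uM


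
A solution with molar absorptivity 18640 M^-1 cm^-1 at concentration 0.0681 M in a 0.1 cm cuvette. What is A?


A = epsilon * c * l
A = 18640 * 0.0681 * 0.1
A = 126.9384

126.9384


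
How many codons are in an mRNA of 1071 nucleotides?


codons = nucleotides / 3
codons = 1071 / 3 = 357

357


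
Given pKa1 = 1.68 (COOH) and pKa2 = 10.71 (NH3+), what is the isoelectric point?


pI = (pKa1 + pKa2) / 2
pI = (1.68 + 10.71) / 2
pI = 6.195

6.195


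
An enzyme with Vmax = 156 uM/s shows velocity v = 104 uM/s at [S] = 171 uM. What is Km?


Km = [S] * (Vmax - v) / v
Km = 171 * (156 - 104) / 104
Km = 85.5 uM

85.5 uM


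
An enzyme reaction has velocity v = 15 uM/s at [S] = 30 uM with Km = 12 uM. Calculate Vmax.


Vmax = v * (Km + [S]) / [S]
Vmax = 15 * (12 + 30) / 30
Vmax = 21.0 uM/s

21.0 uM/s


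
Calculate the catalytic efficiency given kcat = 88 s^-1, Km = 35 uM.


Catalytic efficiency = kcat / Km
= 88 / 35
= 2.5143 uM^-1*s^-1

2.5143 uM^-1*s^-1


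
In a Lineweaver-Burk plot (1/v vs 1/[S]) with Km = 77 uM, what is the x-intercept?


x-intercept = -1/Km
= -1/77
= -0.013 1/uM

-0.013 1/uM


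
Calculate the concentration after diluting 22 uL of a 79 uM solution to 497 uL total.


C2 = C1 * V1 / V2
C2 = 79 * 22 / 497
C2 = 3.497 uM

3.497 uM


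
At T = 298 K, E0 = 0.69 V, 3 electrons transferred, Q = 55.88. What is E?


E = E0 - (RT/nF) * ln(Q)
E = 0.69 - (8.314 * 298 / (3 * 96485)) * ln(55.88)
E = 0.6556 V

0.6556 V


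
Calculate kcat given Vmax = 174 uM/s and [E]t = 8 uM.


kcat = Vmax / [E]t
kcat = 174 / 8
kcat = 21.75 s^-1

21.75 s^-1


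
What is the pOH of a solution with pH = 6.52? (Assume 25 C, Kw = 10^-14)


pOH = 14 - pH
pOH = 14 - 6.52
pOH = 7.48

7.48


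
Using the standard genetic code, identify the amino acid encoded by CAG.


Standard genetic code lookup.
Codon CAG -> Gln

Gln


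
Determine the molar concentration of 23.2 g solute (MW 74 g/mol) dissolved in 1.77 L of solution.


C = (mass / MW) / volume
C = (23.2 / 74) / 1.77
C = 0.1771 M

0.1771 M


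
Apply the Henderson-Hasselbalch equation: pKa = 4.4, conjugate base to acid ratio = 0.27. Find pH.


pH = pKa + log10([A-]/[HA])
pH = 4.4 + log10(0.27)
pH = 3.8314

3.8314


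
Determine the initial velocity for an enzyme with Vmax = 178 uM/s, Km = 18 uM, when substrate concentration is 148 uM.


v = Vmax * [S] / (Km + [S])
v = 178 * 148 / (18 + 148)
v = 158.6988 uM/s

158.6988 uM/s
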